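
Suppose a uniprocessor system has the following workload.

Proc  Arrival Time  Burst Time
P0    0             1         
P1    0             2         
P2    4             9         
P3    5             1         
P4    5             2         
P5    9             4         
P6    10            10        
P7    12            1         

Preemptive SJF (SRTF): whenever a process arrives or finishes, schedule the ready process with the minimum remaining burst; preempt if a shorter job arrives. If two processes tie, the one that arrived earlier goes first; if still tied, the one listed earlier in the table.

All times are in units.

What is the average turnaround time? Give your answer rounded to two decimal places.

Gantt: | P0 0-1 | P1 1-3 | idle 3-4 | P2 4-5 | P3 5-6 | P4 6-8 | P2 8-9 | P5 9-13 | P7 13-14 | P2 14-21 | P6 21-31 |
Completion: P0=1  P1=3  P2=21  P3=6  P4=8  P5=13  P6=31  P7=14
Turnaround (C−A): P0=1  P1=3  P2=17  P3=1  P4=3  P5=4  P6=21  P7=2
Turnaround times: P0=1, P1=3, P2=17, P3=1, P4=3, P5=4, P6=21, P7=2
Average turnaround = (1+3+17+1+3+4+21+2) / 8 = 52/8 = 6.50

6.50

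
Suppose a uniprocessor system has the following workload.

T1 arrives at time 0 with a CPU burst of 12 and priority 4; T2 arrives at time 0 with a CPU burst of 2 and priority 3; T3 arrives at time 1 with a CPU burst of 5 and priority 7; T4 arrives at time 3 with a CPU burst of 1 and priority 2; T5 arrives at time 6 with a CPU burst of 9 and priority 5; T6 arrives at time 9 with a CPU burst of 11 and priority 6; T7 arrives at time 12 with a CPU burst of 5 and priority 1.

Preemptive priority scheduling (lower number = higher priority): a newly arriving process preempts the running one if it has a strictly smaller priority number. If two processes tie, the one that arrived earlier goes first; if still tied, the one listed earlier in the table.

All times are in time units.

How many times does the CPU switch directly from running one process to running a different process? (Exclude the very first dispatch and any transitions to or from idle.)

8

Schedule: | T2 0-2 | T1 2-3 | T4 3-4 | T1 4-12 | T7 12-17 | T1 17-20 | T5 20-29 | T6 29-40 | T3 40-45 |
Completion: T1=20  T2=2  T3=45  T4=4  T5=29  T6=40  T7=17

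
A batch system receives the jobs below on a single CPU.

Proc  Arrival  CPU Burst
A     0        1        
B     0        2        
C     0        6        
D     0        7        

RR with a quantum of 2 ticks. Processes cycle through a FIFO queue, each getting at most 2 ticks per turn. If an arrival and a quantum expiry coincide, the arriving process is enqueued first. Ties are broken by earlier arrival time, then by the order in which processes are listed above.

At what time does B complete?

3

Schedule: | A 0-1 | B 1-3 | C 3-5 | D 5-7 | C 7-9 | D 9-11 | C 11-13 | D 13-16 |
Completion: A=1  B=3  C=13  D=16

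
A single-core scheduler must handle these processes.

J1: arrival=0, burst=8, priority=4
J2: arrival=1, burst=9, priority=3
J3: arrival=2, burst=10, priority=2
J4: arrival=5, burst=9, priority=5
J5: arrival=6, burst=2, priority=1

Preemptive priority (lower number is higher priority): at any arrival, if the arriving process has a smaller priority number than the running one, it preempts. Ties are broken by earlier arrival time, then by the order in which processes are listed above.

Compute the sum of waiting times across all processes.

59

Schedule: | J1 0-1 | J2 1-2 | J3 2-6 | J5 6-8 | J3 8-14 | J2 14-22 | J1 22-29 | J4 29-38 |
Completion: J1=29  J2=22  J3=14  J4=38  J5=8
Waiting = turnaround − burst: J1=21, J2=12, J3=2, J4=24, J5=0
Total waiting = 21 + 12 + 2 + 24 + 0 = 59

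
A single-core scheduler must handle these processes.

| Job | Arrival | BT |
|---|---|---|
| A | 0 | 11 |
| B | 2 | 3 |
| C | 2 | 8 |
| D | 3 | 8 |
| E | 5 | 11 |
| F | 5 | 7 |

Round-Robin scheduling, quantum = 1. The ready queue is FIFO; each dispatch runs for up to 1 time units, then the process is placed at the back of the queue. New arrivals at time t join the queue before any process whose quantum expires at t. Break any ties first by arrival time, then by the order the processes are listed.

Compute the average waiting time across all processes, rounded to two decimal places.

Gantt: | A 0-2 | B 2-3 | C 3-4 | A 4-5 | D 5-6 | B 6-7 | C 7-8 | E 8-9 | F 9-10 | A 10-11 | D 11-12 | B 12-13 | C 13-14 | E 14-15 | F 15-16 | A 16-17 | D 17-18 | C 18-19 | E 19-20 | F 20-21 | A 21-22 | D 22-23 | C 23-24 | E 24-25 | F 25-26 | A 26-27 | D 27-28 | C 28-29 | E 29-30 | F 30-31 | A 31-32 | D 32-33 | C 33-34 | E 34-35 | F 35-36 | A 36-37 | D 37-38 | C 38-39 | E 39-40 | F 40-41 | A 41-42 | D 42-43 | E 43-44 | A 44-45 | E 45-48 |
Completion: A=45  B=13  C=39  D=43  E=48  F=41
Turnaround (C−A): A=45  B=11  C=37  D=40  E=43  F=36
Waiting times: A=34, B=8, C=29, D=32, E=32, F=29
Average waiting = (34+8+29+32+32+29) / 6 = 164/6 = 27.33

27.33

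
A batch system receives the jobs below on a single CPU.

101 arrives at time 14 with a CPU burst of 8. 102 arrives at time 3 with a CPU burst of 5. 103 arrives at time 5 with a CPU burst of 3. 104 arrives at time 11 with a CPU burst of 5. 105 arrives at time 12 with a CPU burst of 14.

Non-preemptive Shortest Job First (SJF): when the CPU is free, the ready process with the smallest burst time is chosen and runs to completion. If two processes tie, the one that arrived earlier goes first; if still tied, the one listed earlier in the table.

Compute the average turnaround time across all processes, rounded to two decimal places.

Timeline: | idle 0-3 | 102 3-8 | 103 8-11 | 104 11-16 | 101 16-24 | 105 24-38 |
Completion: 101=24  102=8  103=11  104=16  105=38
Turnaround times: 101=10, 102=5, 103=6, 104=5, 105=26
Average turnaround = (10+5+6+5+26) / 5 = 52/5 = 10.40

10.40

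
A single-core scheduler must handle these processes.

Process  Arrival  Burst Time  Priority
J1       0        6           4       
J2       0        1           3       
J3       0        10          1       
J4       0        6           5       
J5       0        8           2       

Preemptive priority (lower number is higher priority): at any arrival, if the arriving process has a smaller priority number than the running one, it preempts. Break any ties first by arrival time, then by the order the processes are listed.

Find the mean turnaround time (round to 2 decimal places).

20.60

Gantt: | J3 0-10 | J5 10-18 | J2 18-19 | J1 19-25 | J4 25-31 |
Completion: J1=25  J2=19  J3=10  J4=31  J5=18
Turnaround (C−A): J1=25  J2=19  J3=10  J4=31  J5=18
Turnaround times: J1=25, J2=19, J3=10, J4=31, J5=18
Average turnaround = (25+19+10+31+18) / 5 = 103/5 = 20.60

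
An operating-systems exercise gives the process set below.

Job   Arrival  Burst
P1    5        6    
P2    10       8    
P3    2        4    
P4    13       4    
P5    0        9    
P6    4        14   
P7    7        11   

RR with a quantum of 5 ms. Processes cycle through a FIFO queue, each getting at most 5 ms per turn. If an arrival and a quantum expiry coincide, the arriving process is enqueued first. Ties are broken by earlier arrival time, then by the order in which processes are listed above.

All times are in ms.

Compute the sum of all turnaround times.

Timeline: | P5 0-5 | P3 5-9 | P6 9-14 | P1 14-19 | P5 19-23 | P7 23-28 | P2 28-33 | P4 33-37 | P6 37-42 | P1 42-43 | P7 43-48 | P2 48-51 | P6 51-55 | P7 55-56 |
Completion: P1=43  P2=51  P3=9  P4=37  P5=23  P6=55  P7=56
Turnaround = completion − arrival: P1=38, P2=41, P3=7, P4=24, P5=23, P6=51, P7=49
Total turnaround = 38 + 41 + 7 + 24 + 23 + 51 + 49 = 233

233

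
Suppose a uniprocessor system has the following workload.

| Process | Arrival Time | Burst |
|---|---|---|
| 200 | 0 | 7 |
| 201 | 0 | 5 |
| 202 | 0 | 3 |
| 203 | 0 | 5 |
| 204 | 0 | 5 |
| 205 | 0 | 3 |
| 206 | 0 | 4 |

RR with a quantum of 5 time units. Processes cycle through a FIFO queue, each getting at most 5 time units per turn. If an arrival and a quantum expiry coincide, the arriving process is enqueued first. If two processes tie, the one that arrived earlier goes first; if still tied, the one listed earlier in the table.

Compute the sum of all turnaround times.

Schedule: | 200 0-5 | 201 5-10 | 202 10-13 | 203 13-18 | 204 18-23 | 205 23-26 | 206 26-30 | 200 30-32 |
Completion: 200=32  201=10  202=13  203=18  204=23  205=26  206=30
Turnaround = completion − arrival: 200=32, 201=10, 202=13, 203=18, 204=23, 205=26, 206=30
Total turnaround = 32 + 10 + 13 + 18 + 23 + 26 + 30 = 152

152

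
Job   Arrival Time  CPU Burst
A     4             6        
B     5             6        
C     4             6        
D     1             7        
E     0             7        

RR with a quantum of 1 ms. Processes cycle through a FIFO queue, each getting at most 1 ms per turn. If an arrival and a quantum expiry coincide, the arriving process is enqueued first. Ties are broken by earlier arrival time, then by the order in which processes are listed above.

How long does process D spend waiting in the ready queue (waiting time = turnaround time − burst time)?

20

Schedule: | E 0-1 | D 1-2 | E 2-3 | D 3-4 | E 4-5 | A 5-6 | C 6-7 | D 7-8 | B 8-9 | E 9-10 | A 10-11 | C 11-12 | D 12-13 | B 13-14 | E 14-15 | A 15-16 | C 16-17 | D 17-18 | B 18-19 | E 19-20 | A 20-21 | C 21-22 | D 22-23 | B 23-24 | E 24-25 | A 25-26 | C 26-27 | D 27-28 | B 28-29 | A 29-30 | C 30-31 | B 31-32 |
Completion: A=30  B=32  C=31  D=28  E=25
Turnaround (C−A): A=26  B=27  C=27  D=27  E=25
Waiting(D) = turnaround − burst = 27 − 7 = 20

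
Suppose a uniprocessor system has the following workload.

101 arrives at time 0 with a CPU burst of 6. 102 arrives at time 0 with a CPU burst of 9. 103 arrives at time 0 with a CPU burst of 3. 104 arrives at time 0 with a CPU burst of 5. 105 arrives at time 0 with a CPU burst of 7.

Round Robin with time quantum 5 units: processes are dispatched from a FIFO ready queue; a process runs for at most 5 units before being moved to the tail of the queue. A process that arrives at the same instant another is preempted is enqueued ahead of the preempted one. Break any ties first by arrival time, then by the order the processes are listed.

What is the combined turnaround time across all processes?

Schedule: | 101 0-5 | 102 5-10 | 103 10-13 | 104 13-18 | 105 18-23 | 101 23-24 | 102 24-28 | 105 28-30 |
Completion: 101=24  102=28  103=13  104=18  105=30
Turnaround (C−A): 101=24  102=28  103=13  104=18  105=30
Turnaround = completion − arrival: 101=24, 102=28, 103=13, 104=18, 105=30
Total turnaround = 24 + 28 + 13 + 18 + 30 = 113

113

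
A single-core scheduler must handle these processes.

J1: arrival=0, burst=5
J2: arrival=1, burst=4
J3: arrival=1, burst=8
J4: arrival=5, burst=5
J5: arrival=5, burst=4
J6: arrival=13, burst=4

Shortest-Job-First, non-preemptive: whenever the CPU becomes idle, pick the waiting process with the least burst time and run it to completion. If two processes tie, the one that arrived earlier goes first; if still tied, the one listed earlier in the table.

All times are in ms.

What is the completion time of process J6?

17

Gantt: | J1 0-5 | J2 5-9 | J5 9-13 | J6 13-17 | J4 17-22 | J3 22-30 |
Completion: J1=5  J2=9  J3=30  J4=22  J5=13  J6=17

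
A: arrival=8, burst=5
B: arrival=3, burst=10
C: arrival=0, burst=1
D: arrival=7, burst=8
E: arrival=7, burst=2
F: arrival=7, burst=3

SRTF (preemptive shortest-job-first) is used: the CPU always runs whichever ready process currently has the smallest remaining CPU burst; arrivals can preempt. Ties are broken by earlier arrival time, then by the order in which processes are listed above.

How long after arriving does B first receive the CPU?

Gantt: | C 0-1 | idle 1-3 | B 3-7 | E 7-9 | F 9-12 | A 12-17 | B 17-23 | D 23-31 |
Completion: A=17  B=23  C=1  D=31  E=9  F=12
Turnaround (C−A): A=9  B=20  C=1  D=24  E=2  F=5
Response(B) = first start − arrival = 3 − 3 = 0

0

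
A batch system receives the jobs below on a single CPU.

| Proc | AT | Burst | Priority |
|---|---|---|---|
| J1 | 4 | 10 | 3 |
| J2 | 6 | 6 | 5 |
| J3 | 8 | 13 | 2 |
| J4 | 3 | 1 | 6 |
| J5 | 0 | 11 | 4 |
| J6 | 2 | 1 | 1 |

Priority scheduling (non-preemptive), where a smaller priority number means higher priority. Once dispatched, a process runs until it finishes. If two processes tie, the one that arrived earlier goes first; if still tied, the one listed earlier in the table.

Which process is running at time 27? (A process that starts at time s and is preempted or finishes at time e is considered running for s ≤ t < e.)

J1

Timeline: | J5 0-11 | J6 11-12 | J3 12-25 | J1 25-35 | J2 35-41 | J4 41-42 |
Completion: J1=35  J2=41  J3=25  J4=42  J5=11  J6=12
Turnaround (C−A): J1=31  J2=35  J3=17  J4=39  J5=11  J6=10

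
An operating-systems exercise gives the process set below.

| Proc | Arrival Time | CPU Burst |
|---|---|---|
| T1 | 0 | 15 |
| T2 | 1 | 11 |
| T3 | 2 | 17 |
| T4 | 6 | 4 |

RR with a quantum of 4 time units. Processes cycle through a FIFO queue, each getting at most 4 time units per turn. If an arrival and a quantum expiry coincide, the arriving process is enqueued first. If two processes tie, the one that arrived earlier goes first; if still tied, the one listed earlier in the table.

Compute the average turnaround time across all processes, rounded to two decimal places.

Gantt: | T1 0-4 | T2 4-8 | T3 8-12 | T1 12-16 | T4 16-20 | T2 20-24 | T3 24-28 | T1 28-32 | T2 32-35 | T3 35-39 | T1 39-42 | T3 42-47 |
Completion: T1=42  T2=35  T3=47  T4=20
Turnaround (C−A): T1=42  T2=34  T3=45  T4=14
Turnaround times: T1=42, T2=34, T3=45, T4=14
Average turnaround = (42+34+45+14) / 4 = 135/4 = 33.75

33.75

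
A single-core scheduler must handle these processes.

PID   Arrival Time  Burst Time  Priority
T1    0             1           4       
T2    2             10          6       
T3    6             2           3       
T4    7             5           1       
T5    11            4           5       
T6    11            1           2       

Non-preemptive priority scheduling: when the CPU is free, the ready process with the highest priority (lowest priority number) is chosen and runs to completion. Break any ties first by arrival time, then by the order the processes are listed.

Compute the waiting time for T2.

Schedule: | T1 0-1 | idle 1-2 | T2 2-12 | T4 12-17 | T6 17-18 | T3 18-20 | T5 20-24 |
Completion: T1=1  T2=12  T3=20  T4=17  T5=24  T6=18
Waiting(T2) = turnaround − burst = 10 − 10 = 0

0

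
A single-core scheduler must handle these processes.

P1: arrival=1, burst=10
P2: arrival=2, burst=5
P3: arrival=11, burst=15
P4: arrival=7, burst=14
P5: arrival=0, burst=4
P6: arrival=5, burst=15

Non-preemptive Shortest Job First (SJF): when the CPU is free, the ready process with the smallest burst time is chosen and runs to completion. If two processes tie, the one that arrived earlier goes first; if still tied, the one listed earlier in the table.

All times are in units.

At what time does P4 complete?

33

Schedule: | P5 0-4 | P2 4-9 | P1 9-19 | P4 19-33 | P6 33-48 | P3 48-63 |
Completion: P1=19  P2=9  P3=63  P4=33  P5=4  P6=48
Turnaround (C−A): P1=18  P2=7  P3=52  P4=26  P5=4  P6=43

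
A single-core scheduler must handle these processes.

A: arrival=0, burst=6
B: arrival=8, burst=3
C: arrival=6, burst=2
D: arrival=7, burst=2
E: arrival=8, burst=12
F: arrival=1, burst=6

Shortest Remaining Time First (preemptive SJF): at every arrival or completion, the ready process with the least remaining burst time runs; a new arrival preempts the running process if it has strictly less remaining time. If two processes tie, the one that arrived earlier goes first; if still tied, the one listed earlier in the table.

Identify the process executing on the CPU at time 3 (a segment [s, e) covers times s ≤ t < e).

A

Timeline: | A 0-6 | C 6-8 | D 8-10 | B 10-13 | F 13-19 | E 19-31 |
Completion: A=6  B=13  C=8  D=10  E=31  F=19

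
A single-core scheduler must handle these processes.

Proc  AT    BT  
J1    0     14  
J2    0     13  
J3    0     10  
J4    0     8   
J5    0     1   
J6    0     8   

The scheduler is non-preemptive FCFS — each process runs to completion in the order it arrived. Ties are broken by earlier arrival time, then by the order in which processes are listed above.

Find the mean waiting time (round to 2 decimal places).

28.17

Gantt: | J1 0-14 | J2 14-27 | J3 27-37 | J4 37-45 | J5 45-46 | J6 46-54 |
Completion: J1=14  J2=27  J3=37  J4=45  J5=46  J6=54
Waiting times: J1=0, J2=14, J3=27, J4=37, J5=45, J6=46
Average waiting = (0+14+27+37+45+46) / 6 = 169/6 = 28.17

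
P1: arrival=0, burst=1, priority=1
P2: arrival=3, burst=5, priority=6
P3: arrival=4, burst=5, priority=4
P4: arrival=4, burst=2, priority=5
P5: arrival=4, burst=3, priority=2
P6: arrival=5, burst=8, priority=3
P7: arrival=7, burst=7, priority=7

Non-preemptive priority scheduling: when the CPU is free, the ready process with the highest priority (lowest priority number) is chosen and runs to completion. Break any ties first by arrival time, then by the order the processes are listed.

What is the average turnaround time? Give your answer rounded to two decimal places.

Timeline: | P1 0-1 | idle 1-3 | P2 3-8 | P5 8-11 | P6 11-19 | P3 19-24 | P4 24-26 | P7 26-33 |
Completion: P1=1  P2=8  P3=24  P4=26  P5=11  P6=19  P7=33
Turnaround (C−A): P1=1  P2=5  P3=20  P4=22  P5=7  P6=14  P7=26
Turnaround times: P1=1, P2=5, P3=20, P4=22, P5=7, P6=14, P7=26
Average turnaround = (1+5+20+22+7+14+26) / 7 = 95/7 = 13.57

13.57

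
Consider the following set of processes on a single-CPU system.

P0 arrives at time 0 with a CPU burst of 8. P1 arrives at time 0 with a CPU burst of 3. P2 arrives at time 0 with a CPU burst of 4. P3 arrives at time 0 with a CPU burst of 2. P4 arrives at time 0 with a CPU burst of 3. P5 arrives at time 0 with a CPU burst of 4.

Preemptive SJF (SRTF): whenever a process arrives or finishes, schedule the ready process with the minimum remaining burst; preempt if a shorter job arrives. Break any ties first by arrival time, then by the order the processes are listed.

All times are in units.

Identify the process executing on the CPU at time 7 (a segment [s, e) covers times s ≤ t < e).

Gantt: | P3 0-2 | P1 2-5 | P4 5-8 | P2 8-12 | P5 12-16 | P0 16-24 |
Completion: P0=24  P1=5  P2=12  P3=2  P4=8  P5=16

P4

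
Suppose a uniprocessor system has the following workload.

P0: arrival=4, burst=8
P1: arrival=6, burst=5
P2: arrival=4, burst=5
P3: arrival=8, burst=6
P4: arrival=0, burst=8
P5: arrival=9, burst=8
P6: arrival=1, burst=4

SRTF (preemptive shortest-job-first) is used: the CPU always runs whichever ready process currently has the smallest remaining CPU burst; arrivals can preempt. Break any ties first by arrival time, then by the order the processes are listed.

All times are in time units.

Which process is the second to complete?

P2

Timeline: | P4 0-1 | P6 1-5 | P2 5-10 | P1 10-15 | P3 15-21 | P4 21-28 | P0 28-36 | P5 36-44 |
Completion: P0=36  P1=15  P2=10  P3=21  P4=28  P5=44  P6=5
Turnaround (C−A): P0=32  P1=9  P2=6  P3=13  P4=28  P5=35  P6=4
Finish order: P6 → P2 → P1 → P3 → P4 → P0 → P5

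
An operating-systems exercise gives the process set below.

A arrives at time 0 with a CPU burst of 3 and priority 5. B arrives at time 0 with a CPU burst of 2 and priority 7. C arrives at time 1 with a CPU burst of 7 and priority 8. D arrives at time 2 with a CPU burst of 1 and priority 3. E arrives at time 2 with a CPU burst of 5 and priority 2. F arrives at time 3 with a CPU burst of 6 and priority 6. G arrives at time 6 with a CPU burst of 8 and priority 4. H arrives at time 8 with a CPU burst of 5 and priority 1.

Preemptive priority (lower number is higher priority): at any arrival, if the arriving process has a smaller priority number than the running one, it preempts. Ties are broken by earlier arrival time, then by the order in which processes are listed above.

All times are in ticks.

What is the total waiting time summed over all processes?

Schedule: | A 0-2 | E 2-7 | D 7-8 | H 8-13 | G 13-21 | A 21-22 | F 22-28 | B 28-30 | C 30-37 |
Completion: A=22  B=30  C=37  D=8  E=7  F=28  G=21  H=13
Turnaround (C−A): A=22  B=30  C=36  D=6  E=5  F=25  G=15  H=5
Waiting = turnaround − burst: A=19, B=28, C=29, D=5, E=0, F=19, G=7, H=0
Total waiting = 19 + 28 + 29 + 5 + 0 + 19 + 7 + 0 = 107

107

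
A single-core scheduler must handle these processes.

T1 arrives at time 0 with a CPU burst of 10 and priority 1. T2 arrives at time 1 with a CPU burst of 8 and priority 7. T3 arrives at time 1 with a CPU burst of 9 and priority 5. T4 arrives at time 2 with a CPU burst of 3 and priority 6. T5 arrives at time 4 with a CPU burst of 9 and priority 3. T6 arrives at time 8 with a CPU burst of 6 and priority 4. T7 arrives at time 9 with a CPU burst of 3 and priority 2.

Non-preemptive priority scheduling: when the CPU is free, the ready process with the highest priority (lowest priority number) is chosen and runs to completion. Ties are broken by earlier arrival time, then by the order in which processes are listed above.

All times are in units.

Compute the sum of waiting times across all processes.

Gantt: | T1 0-10 | T7 10-13 | T5 13-22 | T6 22-28 | T3 28-37 | T4 37-40 | T2 40-48 |
Completion: T1=10  T2=48  T3=37  T4=40  T5=22  T6=28  T7=13
Turnaround (C−A): T1=10  T2=47  T3=36  T4=38  T5=18  T6=20  T7=4
Waiting = turnaround − burst: T1=0, T2=39, T3=27, T4=35, T5=9, T6=14, T7=1
Total waiting = 0 + 39 + 27 + 35 + 9 + 14 + 1 = 125

125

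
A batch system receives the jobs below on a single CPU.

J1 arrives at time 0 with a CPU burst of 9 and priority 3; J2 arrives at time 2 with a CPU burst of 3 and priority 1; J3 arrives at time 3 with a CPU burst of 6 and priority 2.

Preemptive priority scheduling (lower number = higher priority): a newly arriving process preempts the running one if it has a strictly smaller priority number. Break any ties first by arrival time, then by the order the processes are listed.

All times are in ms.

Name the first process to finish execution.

J2

Gantt: | J1 0-2 | J2 2-5 | J3 5-11 | J1 11-18 |
Completion: J1=18  J2=5  J3=11
Turnaround (C−A): J1=18  J2=3  J3=8
Finish order: J2 → J3 → J1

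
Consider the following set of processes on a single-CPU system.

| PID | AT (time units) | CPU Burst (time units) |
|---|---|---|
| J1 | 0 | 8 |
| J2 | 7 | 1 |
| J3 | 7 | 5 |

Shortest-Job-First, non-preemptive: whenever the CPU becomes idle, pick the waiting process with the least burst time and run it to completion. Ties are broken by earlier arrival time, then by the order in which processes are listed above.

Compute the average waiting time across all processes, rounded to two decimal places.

1.00

Timeline: | J1 0-8 | J2 8-9 | J3 9-14 |
Completion: J1=8  J2=9  J3=14
Waiting times: J1=0, J2=1, J3=2
Average waiting = (0+1+2) / 3 = 3/3 = 1.00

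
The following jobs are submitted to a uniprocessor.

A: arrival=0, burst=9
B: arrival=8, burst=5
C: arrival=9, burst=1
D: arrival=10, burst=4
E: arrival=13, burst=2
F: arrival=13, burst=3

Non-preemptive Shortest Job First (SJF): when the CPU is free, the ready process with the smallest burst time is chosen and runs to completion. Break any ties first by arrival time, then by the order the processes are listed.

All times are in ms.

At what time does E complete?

16

Schedule: | A 0-9 | C 9-10 | D 10-14 | E 14-16 | F 16-19 | B 19-24 |
Completion: A=9  B=24  C=10  D=14  E=16  F=19
Turnaround (C−A): A=9  B=16  C=1  D=4  E=3  F=6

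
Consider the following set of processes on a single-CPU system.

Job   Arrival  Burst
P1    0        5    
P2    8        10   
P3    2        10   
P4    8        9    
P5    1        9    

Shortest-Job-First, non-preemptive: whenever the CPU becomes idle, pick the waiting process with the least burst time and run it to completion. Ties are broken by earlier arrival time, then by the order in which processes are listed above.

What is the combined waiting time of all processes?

56

Schedule: | P1 0-5 | P5 5-14 | P4 14-23 | P3 23-33 | P2 33-43 |
Completion: P1=5  P2=43  P3=33  P4=23  P5=14
Turnaround (C−A): P1=5  P2=35  P3=31  P4=15  P5=13
Waiting = turnaround − burst: P1=0, P2=25, P3=21, P4=6, P5=4
Total waiting = 0 + 25 + 21 + 6 + 4 = 56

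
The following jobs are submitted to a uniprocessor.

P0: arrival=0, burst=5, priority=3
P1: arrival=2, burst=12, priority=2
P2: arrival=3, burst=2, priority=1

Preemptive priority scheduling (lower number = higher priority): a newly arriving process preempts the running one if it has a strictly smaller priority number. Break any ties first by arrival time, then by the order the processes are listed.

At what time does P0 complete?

Timeline: | P0 0-2 | P1 2-3 | P2 3-5 | P1 5-16 | P0 16-19 |
Completion: P0=19  P1=16  P2=5
Turnaround (C−A): P0=19  P1=14  P2=2

19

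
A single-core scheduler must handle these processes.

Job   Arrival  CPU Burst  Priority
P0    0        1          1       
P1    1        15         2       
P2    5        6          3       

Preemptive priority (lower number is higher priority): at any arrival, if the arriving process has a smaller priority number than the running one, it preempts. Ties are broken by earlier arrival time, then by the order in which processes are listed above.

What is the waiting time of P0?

0

Schedule: | P0 0-1 | P1 1-16 | P2 16-22 |
Completion: P0=1  P1=16  P2=22
Turnaround (C−A): P0=1  P1=15  P2=17
Waiting(P0) = turnaround − burst = 1 − 1 = 0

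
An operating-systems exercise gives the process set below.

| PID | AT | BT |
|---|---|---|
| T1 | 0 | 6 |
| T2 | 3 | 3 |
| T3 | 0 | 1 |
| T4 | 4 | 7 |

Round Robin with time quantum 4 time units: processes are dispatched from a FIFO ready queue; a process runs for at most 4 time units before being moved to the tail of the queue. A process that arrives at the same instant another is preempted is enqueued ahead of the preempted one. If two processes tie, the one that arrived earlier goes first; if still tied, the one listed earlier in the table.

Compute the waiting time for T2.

Schedule: | T1 0-4 | T3 4-5 | T2 5-8 | T4 8-12 | T1 12-14 | T4 14-17 |
Completion: T1=14  T2=8  T3=5  T4=17
Turnaround (C−A): T1=14  T2=5  T3=5  T4=13
Waiting(T2) = turnaround − burst = 5 − 3 = 2

2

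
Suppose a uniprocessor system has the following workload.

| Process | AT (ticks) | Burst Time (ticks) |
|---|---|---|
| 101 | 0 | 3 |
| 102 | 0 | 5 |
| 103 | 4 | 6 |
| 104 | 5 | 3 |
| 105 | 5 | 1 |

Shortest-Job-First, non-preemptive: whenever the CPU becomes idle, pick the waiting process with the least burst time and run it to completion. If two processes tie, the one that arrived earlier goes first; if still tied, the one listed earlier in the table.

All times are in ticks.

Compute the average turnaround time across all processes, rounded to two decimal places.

Gantt: | 101 0-3 | 102 3-8 | 105 8-9 | 104 9-12 | 103 12-18 |
Completion: 101=3  102=8  103=18  104=12  105=9
Turnaround (C−A): 101=3  102=8  103=14  104=7  105=4
Turnaround times: 101=3, 102=8, 103=14, 104=7, 105=4
Average turnaround = (3+8+14+7+4) / 5 = 36/5 = 7.20

7.20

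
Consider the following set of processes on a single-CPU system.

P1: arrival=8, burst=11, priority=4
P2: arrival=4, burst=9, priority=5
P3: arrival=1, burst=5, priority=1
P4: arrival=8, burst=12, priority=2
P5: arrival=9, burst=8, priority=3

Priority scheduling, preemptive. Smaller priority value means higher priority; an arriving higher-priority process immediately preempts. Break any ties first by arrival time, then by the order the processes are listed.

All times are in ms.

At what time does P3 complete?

6

Schedule: | idle 0-1 | P3 1-6 | P2 6-8 | P4 8-20 | P5 20-28 | P1 28-39 | P2 39-46 |
Completion: P1=39  P2=46  P3=6  P4=20  P5=28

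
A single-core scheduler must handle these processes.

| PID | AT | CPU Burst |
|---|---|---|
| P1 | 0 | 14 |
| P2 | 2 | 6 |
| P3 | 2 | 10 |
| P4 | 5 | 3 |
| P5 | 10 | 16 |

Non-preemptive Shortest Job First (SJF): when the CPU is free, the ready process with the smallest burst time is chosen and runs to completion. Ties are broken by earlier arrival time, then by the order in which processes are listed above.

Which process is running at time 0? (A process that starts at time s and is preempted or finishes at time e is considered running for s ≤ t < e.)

Timeline: | P1 0-14 | P4 14-17 | P2 17-23 | P3 23-33 | P5 33-49 |
Completion: P1=14  P2=23  P3=33  P4=17  P5=49
Turnaround (C−A): P1=14  P2=21  P3=31  P4=12  P5=39

P1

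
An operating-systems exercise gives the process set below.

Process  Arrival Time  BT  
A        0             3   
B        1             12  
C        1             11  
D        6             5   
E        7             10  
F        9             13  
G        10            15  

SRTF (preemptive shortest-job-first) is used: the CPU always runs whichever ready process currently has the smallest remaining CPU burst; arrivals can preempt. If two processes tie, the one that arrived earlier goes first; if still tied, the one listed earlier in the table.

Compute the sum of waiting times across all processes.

Timeline: | A 0-3 | C 3-6 | D 6-11 | C 11-19 | E 19-29 | B 29-41 | F 41-54 | G 54-69 |
Completion: A=3  B=41  C=19  D=11  E=29  F=54  G=69
Turnaround (C−A): A=3  B=40  C=18  D=5  E=22  F=45  G=59
Waiting = turnaround − burst: A=0, B=28, C=7, D=0, E=12, F=32, G=44
Total waiting = 0 + 28 + 7 + 0 + 12 + 32 + 44 = 123

123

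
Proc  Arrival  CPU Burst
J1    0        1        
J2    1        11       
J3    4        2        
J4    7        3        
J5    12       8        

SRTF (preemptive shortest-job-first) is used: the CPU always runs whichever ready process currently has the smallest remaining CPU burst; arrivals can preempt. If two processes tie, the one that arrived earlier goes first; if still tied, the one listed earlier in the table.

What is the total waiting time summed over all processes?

10

Gantt: | J1 0-1 | J2 1-4 | J3 4-6 | J2 6-7 | J4 7-10 | J2 10-17 | J5 17-25 |
Completion: J1=1  J2=17  J3=6  J4=10  J5=25
Waiting = turnaround − burst: J1=0, J2=5, J3=0, J4=0, J5=5
Total waiting = 0 + 5 + 0 + 0 + 5 = 10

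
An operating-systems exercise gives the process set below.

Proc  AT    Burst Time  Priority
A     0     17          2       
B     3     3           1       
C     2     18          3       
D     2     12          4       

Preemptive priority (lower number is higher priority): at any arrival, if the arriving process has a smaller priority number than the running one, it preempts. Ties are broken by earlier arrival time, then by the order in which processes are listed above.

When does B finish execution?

6

Gantt: | A 0-3 | B 3-6 | A 6-20 | C 20-38 | D 38-50 |
Completion: A=20  B=6  C=38  D=50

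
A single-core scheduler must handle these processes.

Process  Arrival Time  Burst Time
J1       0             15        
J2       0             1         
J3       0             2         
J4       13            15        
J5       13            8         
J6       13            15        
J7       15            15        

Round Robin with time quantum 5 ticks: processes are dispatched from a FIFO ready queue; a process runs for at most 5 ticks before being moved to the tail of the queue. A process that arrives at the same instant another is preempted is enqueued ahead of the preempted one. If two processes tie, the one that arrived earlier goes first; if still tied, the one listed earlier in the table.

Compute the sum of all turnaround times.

Timeline: | J1 0-5 | J2 5-6 | J3 6-8 | J1 8-13 | J4 13-18 | J5 18-23 | J6 23-28 | J1 28-33 | J7 33-38 | J4 38-43 | J5 43-46 | J6 46-51 | J7 51-56 | J4 56-61 | J6 61-66 | J7 66-71 |
Completion: J1=33  J2=6  J3=8  J4=61  J5=46  J6=66  J7=71
Turnaround = completion − arrival: J1=33, J2=6, J3=8, J4=48, J5=33, J6=53, J7=56
Total turnaround = 33 + 6 + 8 + 48 + 33 + 53 + 56 = 237

237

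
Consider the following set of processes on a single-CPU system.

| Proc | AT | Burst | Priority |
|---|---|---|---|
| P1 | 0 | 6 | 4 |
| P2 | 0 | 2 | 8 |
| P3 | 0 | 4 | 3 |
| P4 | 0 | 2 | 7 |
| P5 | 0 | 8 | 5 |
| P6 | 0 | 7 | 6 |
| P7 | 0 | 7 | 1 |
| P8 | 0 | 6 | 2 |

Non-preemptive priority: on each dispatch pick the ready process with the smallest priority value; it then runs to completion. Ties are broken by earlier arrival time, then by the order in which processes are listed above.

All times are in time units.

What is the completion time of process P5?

Schedule: | P7 0-7 | P8 7-13 | P3 13-17 | P1 17-23 | P5 23-31 | P6 31-38 | P4 38-40 | P2 40-42 |
Completion: P1=23  P2=42  P3=17  P4=40  P5=31  P6=38  P7=7  P8=13
Turnaround (C−A): P1=23  P2=42  P3=17  P4=40  P5=31  P6=38  P7=7  P8=13

31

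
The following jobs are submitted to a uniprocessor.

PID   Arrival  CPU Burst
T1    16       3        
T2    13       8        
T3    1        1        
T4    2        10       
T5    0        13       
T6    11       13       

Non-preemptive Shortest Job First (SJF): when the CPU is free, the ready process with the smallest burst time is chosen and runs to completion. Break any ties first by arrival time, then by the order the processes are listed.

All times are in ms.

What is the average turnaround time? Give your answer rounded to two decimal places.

19.00

Timeline: | T5 0-13 | T3 13-14 | T2 14-22 | T1 22-25 | T4 25-35 | T6 35-48 |
Completion: T1=25  T2=22  T3=14  T4=35  T5=13  T6=48
Turnaround (C−A): T1=9  T2=9  T3=13  T4=33  T5=13  T6=37
Turnaround times: T1=9, T2=9, T3=13, T4=33, T5=13, T6=37
Average turnaround = (9+9+13+33+13+37) / 6 = 114/6 = 19.00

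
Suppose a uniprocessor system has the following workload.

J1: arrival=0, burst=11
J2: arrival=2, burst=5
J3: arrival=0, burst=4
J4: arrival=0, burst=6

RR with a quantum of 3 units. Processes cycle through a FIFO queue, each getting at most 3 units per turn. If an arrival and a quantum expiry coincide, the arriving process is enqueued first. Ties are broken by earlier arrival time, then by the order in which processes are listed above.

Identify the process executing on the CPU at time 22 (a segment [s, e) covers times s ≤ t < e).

J1

Gantt: | J1 0-3 | J3 3-6 | J4 6-9 | J2 9-12 | J1 12-15 | J3 15-16 | J4 16-19 | J2 19-21 | J1 21-26 |
Completion: J1=26  J2=21  J3=16  J4=19
Turnaround (C−A): J1=26  J2=19  J3=16  J4=19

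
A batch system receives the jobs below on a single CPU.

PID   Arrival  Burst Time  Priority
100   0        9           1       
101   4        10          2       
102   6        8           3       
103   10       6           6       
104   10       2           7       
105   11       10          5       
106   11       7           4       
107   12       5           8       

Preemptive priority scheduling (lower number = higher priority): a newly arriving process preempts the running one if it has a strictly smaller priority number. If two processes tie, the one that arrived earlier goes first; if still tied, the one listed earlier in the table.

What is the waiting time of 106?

Gantt: | 100 0-9 | 101 9-19 | 102 19-27 | 106 27-34 | 105 34-44 | 103 44-50 | 104 50-52 | 107 52-57 |
Completion: 100=9  101=19  102=27  103=50  104=52  105=44  106=34  107=57
Turnaround (C−A): 100=9  101=15  102=21  103=40  104=42  105=33  106=23  107=45
Waiting(106) = turnaround − burst = 23 − 7 = 16

16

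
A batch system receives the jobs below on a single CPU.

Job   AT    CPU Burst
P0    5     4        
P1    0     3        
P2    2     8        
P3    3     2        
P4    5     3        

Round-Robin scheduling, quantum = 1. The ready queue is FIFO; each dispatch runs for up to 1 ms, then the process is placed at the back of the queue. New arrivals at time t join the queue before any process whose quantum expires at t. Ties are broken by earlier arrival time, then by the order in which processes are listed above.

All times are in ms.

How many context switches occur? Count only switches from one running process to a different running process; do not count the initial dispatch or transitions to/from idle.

Gantt: | P1 0-2 | P2 2-3 | P1 3-4 | P3 4-5 | P2 5-6 | P0 6-7 | P4 7-8 | P3 8-9 | P2 9-10 | P0 10-11 | P4 11-12 | P2 12-13 | P0 13-14 | P4 14-15 | P2 15-16 | P0 16-17 | P2 17-20 |
Completion: P0=17  P1=4  P2=20  P3=9  P4=15
Turnaround (C−A): P0=12  P1=4  P2=18  P3=6  P4=10

16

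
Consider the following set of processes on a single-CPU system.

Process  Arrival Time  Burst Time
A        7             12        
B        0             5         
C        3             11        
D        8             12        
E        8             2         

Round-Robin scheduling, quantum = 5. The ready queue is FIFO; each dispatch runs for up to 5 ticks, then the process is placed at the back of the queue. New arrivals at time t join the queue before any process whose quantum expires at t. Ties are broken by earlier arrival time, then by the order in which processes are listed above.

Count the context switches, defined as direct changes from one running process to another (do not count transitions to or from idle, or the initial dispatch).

10

Gantt: | B 0-5 | C 5-10 | A 10-15 | D 15-20 | E 20-22 | C 22-27 | A 27-32 | D 32-37 | C 37-38 | A 38-40 | D 40-42 |
Completion: A=40  B=5  C=38  D=42  E=22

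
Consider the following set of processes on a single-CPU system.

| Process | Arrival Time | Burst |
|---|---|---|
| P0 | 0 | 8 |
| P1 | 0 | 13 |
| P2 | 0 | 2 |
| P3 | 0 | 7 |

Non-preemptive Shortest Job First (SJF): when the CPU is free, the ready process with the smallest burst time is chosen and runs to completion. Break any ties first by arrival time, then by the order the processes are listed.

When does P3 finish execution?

Schedule: | P2 0-2 | P3 2-9 | P0 9-17 | P1 17-30 |
Completion: P0=17  P1=30  P2=2  P3=9
Turnaround (C−A): P0=17  P1=30  P2=2  P3=9

9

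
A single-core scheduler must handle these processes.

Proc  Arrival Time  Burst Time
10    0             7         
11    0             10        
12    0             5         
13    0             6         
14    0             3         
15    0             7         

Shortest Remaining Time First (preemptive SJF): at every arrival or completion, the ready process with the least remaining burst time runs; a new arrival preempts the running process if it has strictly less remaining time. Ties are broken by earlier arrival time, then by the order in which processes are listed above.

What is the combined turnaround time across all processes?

112

Schedule: | 14 0-3 | 12 3-8 | 13 8-14 | 10 14-21 | 15 21-28 | 11 28-38 |
Completion: 10=21  11=38  12=8  13=14  14=3  15=28
Turnaround = completion − arrival: 10=21, 11=38, 12=8, 13=14, 14=3, 15=28
Total turnaround = 21 + 38 + 8 + 14 + 3 + 28 = 112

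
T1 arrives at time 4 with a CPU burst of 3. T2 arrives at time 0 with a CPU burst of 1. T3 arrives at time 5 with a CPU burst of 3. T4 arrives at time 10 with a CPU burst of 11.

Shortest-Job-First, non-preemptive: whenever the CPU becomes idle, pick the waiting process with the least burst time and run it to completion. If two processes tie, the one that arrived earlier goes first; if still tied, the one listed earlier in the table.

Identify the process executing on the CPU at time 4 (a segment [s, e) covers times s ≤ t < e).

T1

Gantt: | T2 0-1 | idle 1-4 | T1 4-7 | T3 7-10 | T4 10-21 |
Completion: T1=7  T2=1  T3=10  T4=21
Turnaround (C−A): T1=3  T2=1  T3=5  T4=11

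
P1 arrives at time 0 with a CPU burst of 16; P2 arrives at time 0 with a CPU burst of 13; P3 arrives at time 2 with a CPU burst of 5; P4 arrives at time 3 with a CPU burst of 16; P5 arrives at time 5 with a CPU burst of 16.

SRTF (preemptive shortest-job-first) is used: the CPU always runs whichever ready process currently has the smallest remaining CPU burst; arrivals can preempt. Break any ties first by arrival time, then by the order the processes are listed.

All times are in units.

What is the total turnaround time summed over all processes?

165

Timeline: | P2 0-2 | P3 2-7 | P2 7-18 | P1 18-34 | P4 34-50 | P5 50-66 |
Completion: P1=34  P2=18  P3=7  P4=50  P5=66
Turnaround (C−A): P1=34  P2=18  P3=5  P4=47  P5=61
Turnaround = completion − arrival: P1=34, P2=18, P3=5, P4=47, P5=61
Total turnaround = 34 + 18 + 5 + 47 + 61 = 165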